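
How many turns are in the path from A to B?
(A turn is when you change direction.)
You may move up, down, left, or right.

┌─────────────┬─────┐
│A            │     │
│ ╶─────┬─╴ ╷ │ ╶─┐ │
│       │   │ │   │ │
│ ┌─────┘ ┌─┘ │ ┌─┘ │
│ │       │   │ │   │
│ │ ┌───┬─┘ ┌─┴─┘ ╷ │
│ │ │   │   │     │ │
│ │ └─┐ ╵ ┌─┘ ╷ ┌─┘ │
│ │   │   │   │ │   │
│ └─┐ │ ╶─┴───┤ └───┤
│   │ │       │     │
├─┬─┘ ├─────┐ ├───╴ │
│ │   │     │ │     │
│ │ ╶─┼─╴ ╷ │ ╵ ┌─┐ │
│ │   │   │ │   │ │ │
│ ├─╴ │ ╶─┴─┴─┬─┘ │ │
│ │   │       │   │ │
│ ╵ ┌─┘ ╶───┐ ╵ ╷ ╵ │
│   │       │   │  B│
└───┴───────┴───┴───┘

Directions: right, right, right, right, right, right, down, down, left, down, left, down, left, down, right, right, right, down, down, right, up, right, right, down, down, down
Number of turns: 13

Solution:

┌─────────────┬─────┐
│A → → → → → ↓│     │
│ ╶─────┬─╴ ╷ │ ╶─┐ │
│       │   │↓│   │ │
│ ┌─────┘ ┌─┘ │ ┌─┘ │
│ │       │↓ ↲│ │   │
│ │ ┌───┬─┘ ┌─┴─┘ ╷ │
│ │ │   │↓ ↲│     │ │
│ │ └─┐ ╵ ┌─┘ ╷ ┌─┘ │
│ │   │↓ ↲│   │ │   │
│ └─┐ │ ╶─┴───┤ └───┤
│   │ │↳ → → ↓│     │
├─┬─┘ ├─────┐ ├───╴ │
│ │   │     │↓│↱ → ↓│
│ │ ╶─┼─╴ ╷ │ ╵ ┌─┐ │
│ │   │   │ │↳ ↑│ │↓│
│ ├─╴ │ ╶─┴─┴─┬─┘ │ │
│ │   │       │   │↓│
│ ╵ ┌─┘ ╶───┐ ╵ ╷ ╵ │
│   │       │   │  B│
└───┴───────┴───┴───┘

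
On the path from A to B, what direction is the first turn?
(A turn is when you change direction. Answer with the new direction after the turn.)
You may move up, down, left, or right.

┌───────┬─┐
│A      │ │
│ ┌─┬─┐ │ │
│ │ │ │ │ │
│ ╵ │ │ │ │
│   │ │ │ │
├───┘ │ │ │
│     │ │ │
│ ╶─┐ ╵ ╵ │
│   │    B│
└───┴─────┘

Directions: right, right, right, down, down, down, down, right
First turn direction: down

Solution:

┌───────┬─┐
│A → → ↓│ │
│ ┌─┬─┐ │ │
│ │ │ │↓│ │
│ ╵ │ │ │ │
│   │ │↓│ │
├───┘ │ │ │
│     │↓│ │
│ ╶─┐ ╵ ╵ │
│   │  ↳ B│
└───┴─────┘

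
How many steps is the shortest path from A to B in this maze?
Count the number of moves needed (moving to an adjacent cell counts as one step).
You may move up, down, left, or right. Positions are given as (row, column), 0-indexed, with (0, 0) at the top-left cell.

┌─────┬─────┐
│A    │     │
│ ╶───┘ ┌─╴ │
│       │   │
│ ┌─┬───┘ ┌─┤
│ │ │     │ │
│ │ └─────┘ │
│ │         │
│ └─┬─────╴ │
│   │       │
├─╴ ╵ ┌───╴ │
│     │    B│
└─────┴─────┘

Using BFS to find shortest path:
Start: (0, 0), End: (5, 5)
Path found:
(0,0) → (1,0) → (2,0) → (3,0) → (4,0) → (4,1) → (5,1) → (5,2) → (4,2) → (4,3) → (4,4) → (4,5) → (5,5)
Number of steps: 12

Solution:

┌─────┬─────┐
│A    │     │
│ ╶───┘ ┌─╴ │
│↓      │   │
│ ┌─┬───┘ ┌─┤
│↓│ │     │ │
│ │ └─────┘ │
│↓│         │
│ └─┬─────╴ │
│↳ ↓│↱ → → ↓│
├─╴ ╵ ┌───╴ │
│  ↳ ↑│    B│
└─────┴─────┘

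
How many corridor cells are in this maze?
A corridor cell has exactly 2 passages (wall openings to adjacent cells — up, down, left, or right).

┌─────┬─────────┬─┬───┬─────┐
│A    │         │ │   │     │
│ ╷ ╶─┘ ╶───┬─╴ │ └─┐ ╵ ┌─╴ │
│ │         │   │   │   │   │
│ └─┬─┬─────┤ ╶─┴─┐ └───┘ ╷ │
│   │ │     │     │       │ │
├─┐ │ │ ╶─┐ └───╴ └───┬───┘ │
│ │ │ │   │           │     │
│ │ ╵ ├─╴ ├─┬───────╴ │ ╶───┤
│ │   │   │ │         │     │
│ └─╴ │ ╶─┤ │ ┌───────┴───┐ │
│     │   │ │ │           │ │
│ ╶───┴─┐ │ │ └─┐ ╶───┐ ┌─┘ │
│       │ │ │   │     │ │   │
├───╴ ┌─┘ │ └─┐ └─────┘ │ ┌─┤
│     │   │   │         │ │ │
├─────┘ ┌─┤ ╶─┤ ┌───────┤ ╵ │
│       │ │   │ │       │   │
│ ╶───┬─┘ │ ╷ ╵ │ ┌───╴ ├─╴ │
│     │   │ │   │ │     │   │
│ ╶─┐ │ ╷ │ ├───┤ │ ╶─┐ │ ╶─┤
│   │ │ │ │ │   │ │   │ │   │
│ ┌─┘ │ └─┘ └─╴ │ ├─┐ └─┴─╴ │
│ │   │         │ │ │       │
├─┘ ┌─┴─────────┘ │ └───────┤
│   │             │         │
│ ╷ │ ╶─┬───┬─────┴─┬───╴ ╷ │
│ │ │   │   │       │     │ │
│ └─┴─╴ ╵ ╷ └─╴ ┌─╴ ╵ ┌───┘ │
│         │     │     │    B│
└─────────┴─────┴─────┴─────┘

Counting cells with exactly 2 passages:
Total corridor cells: 162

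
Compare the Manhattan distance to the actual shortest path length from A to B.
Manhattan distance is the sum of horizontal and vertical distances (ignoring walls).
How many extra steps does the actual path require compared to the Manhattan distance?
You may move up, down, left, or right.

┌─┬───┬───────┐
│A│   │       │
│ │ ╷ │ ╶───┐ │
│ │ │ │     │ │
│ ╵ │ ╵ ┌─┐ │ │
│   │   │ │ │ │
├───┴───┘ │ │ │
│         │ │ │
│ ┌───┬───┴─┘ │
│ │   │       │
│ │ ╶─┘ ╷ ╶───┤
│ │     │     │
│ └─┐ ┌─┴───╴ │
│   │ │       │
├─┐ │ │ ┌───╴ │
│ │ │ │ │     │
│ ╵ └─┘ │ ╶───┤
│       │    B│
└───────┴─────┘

Manhattan distance: |8 - 0| + |6 - 0| = 14
Actual path length: 30
Extra steps: 30 - 14 = 16

Solution:

┌─┬───┬───────┐
│A│↱ ↓│↱ → → ↓│
│ │ ╷ │ ╶───┐ │
│↓│↑│↓│↑    │↓│
│ ╵ │ ╵ ┌─┐ │ │
│↳ ↑│↳ ↑│ │ │↓│
├───┴───┘ │ │ │
│         │ │↓│
│ ┌───┬───┴─┘ │
│ │   │  ↓ ← ↲│
│ │ ╶─┘ ╷ ╶───┤
│ │     │↳ → ↓│
│ └─┐ ┌─┴───╴ │
│   │ │      ↓│
├─┐ │ │ ┌───╴ │
│ │ │ │ │↓ ← ↲│
│ ╵ └─┘ │ ╶───┤
│       │↳ → B│
└───────┴─────┘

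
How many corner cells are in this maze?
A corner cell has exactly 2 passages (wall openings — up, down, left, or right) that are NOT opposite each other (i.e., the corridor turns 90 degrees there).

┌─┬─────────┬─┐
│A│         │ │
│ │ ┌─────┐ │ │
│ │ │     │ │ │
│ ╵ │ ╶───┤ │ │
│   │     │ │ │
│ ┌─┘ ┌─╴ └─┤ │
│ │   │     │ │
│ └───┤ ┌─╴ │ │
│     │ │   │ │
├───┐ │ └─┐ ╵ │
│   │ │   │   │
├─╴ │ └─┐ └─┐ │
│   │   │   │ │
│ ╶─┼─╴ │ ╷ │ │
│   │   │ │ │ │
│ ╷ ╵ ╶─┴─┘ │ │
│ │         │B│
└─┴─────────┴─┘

Counting corner cells (2 non-opposite passages):
Total corners: 24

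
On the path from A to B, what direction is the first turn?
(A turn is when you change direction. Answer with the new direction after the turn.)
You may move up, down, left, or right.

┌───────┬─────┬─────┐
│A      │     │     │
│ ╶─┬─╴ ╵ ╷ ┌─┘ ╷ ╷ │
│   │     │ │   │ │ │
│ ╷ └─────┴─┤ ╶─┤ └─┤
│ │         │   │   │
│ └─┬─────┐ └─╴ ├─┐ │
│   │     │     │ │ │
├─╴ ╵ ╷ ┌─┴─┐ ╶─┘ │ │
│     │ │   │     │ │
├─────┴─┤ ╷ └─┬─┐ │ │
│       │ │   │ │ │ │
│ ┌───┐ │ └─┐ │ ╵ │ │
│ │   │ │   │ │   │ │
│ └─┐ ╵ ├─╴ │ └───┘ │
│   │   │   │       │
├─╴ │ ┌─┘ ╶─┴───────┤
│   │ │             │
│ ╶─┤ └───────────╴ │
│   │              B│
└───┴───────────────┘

Directions: down, right, down, right, right, right, right, down, right, right, up, left, up, right, up, right, down, down, right, down, down, down, down, down, left, left, left, up, up, left, up, left, down, down, right, down, left, down, right, right, right, right, right, down
First turn direction: right

Solution:

┌───────┬─────┬─────┐
│A      │     │↱ ↓  │
│ ╶─┬─╴ ╵ ╷ ┌─┘ ╷ ╷ │
│↳ ↓│     │ │↱ ↑│↓│ │
│ ╷ └─────┴─┤ ╶─┤ └─┤
│ │↳ → → → ↓│↑ ↰│↳ ↓│
│ └─┬─────┐ └─╴ ├─┐ │
│   │     │↳ → ↑│ │↓│
├─╴ ╵ ╷ ┌─┴─┐ ╶─┘ │ │
│     │ │↓ ↰│     │↓│
├─────┴─┤ ╷ └─┬─┐ │ │
│       │↓│↑ ↰│ │ │↓│
│ ┌───┐ │ └─┐ │ ╵ │ │
│ │   │ │↳ ↓│↑│   │↓│
│ └─┐ ╵ ├─╴ │ └───┘ │
│   │   │↓ ↲│↑ ← ← ↲│
├─╴ │ ┌─┘ ╶─┴───────┤
│   │ │  ↳ → → → → ↓│
│ ╶─┤ └───────────╴ │
│   │              B│
└───┴───────────────┘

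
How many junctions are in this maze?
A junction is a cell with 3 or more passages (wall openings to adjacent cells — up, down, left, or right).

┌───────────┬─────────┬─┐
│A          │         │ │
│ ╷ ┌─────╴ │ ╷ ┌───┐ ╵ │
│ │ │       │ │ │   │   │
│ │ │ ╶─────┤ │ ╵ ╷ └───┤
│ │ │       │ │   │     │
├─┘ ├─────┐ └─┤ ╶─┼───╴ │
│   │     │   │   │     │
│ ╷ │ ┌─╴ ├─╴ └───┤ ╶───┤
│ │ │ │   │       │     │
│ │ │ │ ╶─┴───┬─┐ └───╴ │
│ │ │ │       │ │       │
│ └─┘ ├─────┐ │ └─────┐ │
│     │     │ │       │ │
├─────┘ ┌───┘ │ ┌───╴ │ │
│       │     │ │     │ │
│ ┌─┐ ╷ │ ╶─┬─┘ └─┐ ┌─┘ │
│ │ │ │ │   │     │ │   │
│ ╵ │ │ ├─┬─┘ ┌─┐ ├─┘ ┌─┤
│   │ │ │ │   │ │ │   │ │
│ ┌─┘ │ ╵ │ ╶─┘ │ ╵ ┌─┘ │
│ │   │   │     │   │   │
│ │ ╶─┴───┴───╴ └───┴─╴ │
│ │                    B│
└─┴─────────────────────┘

Checking each cell for number of passages:

Junctions found (3+ passages):
  (0, 1): 3 passages
  (0, 7): 3 passages
  (2, 7): 3 passages
  (3, 1): 3 passages
  (4, 6): 3 passages
  (5, 11): 3 passages
  (6, 7): 3 passages
  (7, 2): 3 passages
  (7, 3): 3 passages
  (7, 9): 3 passages
  (8, 7): 3 passages
  (9, 0): 3 passages
  (10, 7): 3 passages
  (10, 11): 3 passages
  (11, 7): 3 passages
Total junctions: 15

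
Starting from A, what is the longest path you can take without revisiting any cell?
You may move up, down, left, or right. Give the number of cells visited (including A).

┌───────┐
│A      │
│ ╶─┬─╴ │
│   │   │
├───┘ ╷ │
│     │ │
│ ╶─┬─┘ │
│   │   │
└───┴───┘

Finding longest simple path using DFS:
Start: (0, 0)
Longest path visits 11 cells
Path: A → right → right → right → down → left → down → left → left → down → right

Solution:

┌───────┐
│A → → ↓│
│ ╶─┬─╴ │
│   │↓ ↲│
├───┘ ╷ │
│↓ ← ↲│ │
│ ╶─┬─┘ │
│↳ B│   │
└───┴───┘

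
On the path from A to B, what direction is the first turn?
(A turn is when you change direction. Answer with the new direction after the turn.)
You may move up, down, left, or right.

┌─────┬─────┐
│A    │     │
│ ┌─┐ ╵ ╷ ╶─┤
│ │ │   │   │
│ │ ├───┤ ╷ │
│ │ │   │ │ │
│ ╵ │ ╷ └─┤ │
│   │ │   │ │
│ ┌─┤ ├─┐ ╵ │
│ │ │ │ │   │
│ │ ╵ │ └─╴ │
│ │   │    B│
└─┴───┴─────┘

Directions: right, right, down, right, up, right, down, right, down, down, down, down
First turn direction: down

Solution:

┌─────┬─────┐
│A → ↓│↱ ↓  │
│ ┌─┐ ╵ ╷ ╶─┤
│ │ │↳ ↑│↳ ↓│
│ │ ├───┤ ╷ │
│ │ │   │ │↓│
│ ╵ │ ╷ └─┤ │
│   │ │   │↓│
│ ┌─┤ ├─┐ ╵ │
│ │ │ │ │  ↓│
│ │ ╵ │ └─╴ │
│ │   │    B│
└─┴───┴─────┘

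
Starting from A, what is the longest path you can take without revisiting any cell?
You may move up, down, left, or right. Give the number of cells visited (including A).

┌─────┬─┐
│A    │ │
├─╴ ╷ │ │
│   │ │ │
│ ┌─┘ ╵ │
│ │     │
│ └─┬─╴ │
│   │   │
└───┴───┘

Finding longest simple path using DFS:
Start: (0, 0)
Longest path visits 8 cells
Path: A → right → right → down → down → right → up → up

Solution:

┌─────┬─┐
│A → ↓│B│
├─╴ ╷ │ │
│   │↓│↑│
│ ┌─┘ ╵ │
│ │  ↳ ↑│
│ └─┬─╴ │
│   │   │
└───┴───┘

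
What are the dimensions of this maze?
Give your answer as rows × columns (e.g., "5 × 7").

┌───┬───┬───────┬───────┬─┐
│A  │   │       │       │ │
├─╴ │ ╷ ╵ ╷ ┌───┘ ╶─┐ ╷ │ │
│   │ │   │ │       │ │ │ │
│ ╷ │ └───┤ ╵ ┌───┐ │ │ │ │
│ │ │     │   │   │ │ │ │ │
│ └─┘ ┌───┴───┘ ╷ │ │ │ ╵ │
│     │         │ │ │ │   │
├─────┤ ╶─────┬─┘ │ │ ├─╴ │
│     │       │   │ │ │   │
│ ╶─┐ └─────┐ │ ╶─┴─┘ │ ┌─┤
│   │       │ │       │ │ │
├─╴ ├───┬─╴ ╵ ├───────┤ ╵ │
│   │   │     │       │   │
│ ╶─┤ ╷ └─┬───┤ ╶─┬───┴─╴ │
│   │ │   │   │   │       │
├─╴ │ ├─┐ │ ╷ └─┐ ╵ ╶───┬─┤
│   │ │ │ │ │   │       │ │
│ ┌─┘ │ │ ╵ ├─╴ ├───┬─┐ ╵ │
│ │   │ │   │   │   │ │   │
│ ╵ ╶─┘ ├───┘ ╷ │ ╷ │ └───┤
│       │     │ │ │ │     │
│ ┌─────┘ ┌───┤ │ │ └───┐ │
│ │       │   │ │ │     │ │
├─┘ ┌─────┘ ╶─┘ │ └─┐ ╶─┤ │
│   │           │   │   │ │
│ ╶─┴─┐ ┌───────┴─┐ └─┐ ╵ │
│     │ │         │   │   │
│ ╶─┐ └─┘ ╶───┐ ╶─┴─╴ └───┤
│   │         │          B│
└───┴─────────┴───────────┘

Counting the maze dimensions:
Rows (vertical): 15
Columns (horizontal): 13
Dimensions: 15 × 13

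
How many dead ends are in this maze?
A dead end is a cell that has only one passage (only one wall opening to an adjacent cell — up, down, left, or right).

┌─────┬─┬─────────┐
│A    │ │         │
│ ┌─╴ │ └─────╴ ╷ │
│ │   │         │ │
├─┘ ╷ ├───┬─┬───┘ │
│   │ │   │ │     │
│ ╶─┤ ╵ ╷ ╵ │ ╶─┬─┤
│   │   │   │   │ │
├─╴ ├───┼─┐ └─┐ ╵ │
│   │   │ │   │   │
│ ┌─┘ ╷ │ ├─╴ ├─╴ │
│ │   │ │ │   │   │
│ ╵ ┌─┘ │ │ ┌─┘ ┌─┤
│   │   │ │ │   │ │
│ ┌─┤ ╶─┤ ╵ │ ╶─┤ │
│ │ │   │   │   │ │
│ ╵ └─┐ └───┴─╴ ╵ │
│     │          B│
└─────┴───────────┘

Checking each cell for number of passages:

Dead ends found at positions:
  (0, 3)
  (0, 4)
  (1, 0)
  (2, 5)
  (3, 8)
  (4, 4)
  (6, 8)
  (7, 1)
  (8, 2)
Total dead ends: 9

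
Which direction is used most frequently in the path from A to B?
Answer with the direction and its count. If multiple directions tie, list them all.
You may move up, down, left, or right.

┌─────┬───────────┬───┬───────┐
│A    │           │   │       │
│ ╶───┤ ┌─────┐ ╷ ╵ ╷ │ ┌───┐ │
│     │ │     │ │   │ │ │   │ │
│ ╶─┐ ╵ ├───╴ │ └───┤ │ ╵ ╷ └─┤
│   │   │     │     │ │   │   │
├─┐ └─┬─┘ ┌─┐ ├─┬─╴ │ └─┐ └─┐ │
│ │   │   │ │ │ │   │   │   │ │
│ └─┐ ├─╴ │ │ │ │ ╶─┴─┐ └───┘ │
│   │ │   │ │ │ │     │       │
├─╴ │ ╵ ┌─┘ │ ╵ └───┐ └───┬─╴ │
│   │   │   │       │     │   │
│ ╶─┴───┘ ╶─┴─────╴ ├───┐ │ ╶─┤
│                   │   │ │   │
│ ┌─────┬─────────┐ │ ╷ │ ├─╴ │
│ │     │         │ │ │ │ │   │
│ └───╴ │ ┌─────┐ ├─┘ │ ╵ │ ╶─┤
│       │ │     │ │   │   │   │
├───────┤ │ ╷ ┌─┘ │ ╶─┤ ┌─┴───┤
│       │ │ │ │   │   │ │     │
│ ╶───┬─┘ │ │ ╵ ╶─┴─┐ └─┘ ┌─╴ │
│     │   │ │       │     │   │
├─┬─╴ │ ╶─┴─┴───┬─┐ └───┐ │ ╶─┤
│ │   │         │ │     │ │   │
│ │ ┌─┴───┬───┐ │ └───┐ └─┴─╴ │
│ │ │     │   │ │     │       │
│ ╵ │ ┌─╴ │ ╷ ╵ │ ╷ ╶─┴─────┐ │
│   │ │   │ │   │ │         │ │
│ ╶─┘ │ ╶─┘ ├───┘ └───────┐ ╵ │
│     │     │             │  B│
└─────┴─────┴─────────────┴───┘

Directions: down, right, right, down, right, up, up, right, right, right, right, down, down, right, right, down, left, down, right, right, down, right, right, down, down, down, left, up, up, left, down, down, left, down, right, down, right, right, up, right, right, down, left, down, right, down, down, down
Counts: {'down': 19, 'right': 19, 'up': 5, 'left': 5}
Most common: down and right (tied at 19 times each)

Solution:

┌─────┬───────────┬───┬───────┐
│A    │↱ → → → ↓  │   │       │
│ ╶───┤ ┌─────┐ ╷ ╵ ╷ │ ┌───┐ │
│↳ → ↓│↑│     │↓│   │ │ │   │ │
│ ╶─┐ ╵ ├───╴ │ └───┤ │ ╵ ╷ └─┤
│   │↳ ↑│     │↳ → ↓│ │   │   │
├─┐ └─┬─┘ ┌─┐ ├─┬─╴ │ └─┐ └─┐ │
│ │   │   │ │ │ │↓ ↲│   │   │ │
│ └─┐ ├─╴ │ │ │ │ ╶─┴─┐ └───┘ │
│   │ │   │ │ │ │↳ → ↓│       │
├─╴ │ ╵ ┌─┘ │ ╵ └───┐ └───┬─╴ │
│   │   │   │       │↳ → ↓│   │
│ ╶─┴───┘ ╶─┴─────╴ ├───┐ │ ╶─┤
│                   │↓ ↰│↓│   │
│ ┌─────┬─────────┐ │ ╷ │ ├─╴ │
│ │     │         │ │↓│↑│↓│   │
│ └───╴ │ ┌─────┐ ├─┘ │ ╵ │ ╶─┤
│       │ │     │ │↓ ↲│↑ ↲│   │
├───────┤ │ ╷ ┌─┘ │ ╶─┤ ┌─┴───┤
│       │ │ │ │   │↳ ↓│ │↱ → ↓│
│ ╶───┬─┘ │ │ ╵ ╶─┴─┐ └─┘ ┌─╴ │
│     │   │ │       │↳ → ↑│↓ ↲│
├─┬─╴ │ ╶─┴─┴───┬─┐ └───┐ │ ╶─┤
│ │   │         │ │     │ │↳ ↓│
│ │ ┌─┴───┬───┐ │ └───┐ └─┴─╴ │
│ │ │     │   │ │     │      ↓│
│ ╵ │ ┌─╴ │ ╷ ╵ │ ╷ ╶─┴─────┐ │
│   │ │   │ │   │ │         │↓│
│ ╶─┘ │ ╶─┘ ├───┘ └───────┐ ╵ │
│     │     │             │  B│
└─────┴─────┴─────────────┴───┘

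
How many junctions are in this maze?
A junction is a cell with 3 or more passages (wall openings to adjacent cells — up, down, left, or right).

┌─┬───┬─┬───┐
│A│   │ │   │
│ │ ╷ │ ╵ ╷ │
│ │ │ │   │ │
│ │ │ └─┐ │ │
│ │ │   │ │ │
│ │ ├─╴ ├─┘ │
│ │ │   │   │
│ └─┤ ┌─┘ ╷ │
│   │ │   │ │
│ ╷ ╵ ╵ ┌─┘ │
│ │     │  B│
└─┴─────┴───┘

Checking each cell for number of passages:

Junctions found (3+ passages):
  (1, 4): 3 passages
  (3, 5): 3 passages
  (4, 0): 3 passages
  (5, 2): 3 passages
Total junctions: 4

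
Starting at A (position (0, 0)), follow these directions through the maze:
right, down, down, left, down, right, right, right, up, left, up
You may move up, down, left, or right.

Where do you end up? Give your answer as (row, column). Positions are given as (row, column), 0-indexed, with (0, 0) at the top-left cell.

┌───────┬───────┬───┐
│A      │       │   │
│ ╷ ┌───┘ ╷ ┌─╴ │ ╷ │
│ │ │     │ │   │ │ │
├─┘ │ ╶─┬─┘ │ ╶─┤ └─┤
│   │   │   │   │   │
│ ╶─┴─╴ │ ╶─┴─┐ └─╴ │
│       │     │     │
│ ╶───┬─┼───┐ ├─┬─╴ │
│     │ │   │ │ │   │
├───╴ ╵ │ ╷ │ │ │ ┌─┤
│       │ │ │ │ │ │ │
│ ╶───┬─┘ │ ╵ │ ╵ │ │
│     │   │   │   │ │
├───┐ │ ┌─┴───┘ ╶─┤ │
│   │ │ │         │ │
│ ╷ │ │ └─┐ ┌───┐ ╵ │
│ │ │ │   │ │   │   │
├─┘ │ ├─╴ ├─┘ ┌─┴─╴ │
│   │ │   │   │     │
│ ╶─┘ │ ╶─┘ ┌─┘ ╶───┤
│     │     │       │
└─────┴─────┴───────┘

Following directions step by step:
Start: (0, 0)
  right: (0, 0) → (0, 1)
  down: (0, 1) → (1, 1)
  down: (1, 1) → (2, 1)
  left: (2, 1) → (2, 0)
  down: (2, 0) → (3, 0)
  right: (3, 0) → (3, 1)
  right: (3, 1) → (3, 2)
  right: (3, 2) → (3, 3)
  up: (3, 3) → (2, 3)
  left: (2, 3) → (2, 2)
  up: (2, 2) → (1, 2)
Final position: (1, 2)

Path taken:

┌───────┬───────┬───┐
│A ↓    │       │   │
│ ╷ ┌───┘ ╷ ┌─╴ │ ╷ │
│ │↓│B    │ │   │ │ │
├─┘ │ ╶─┬─┘ │ ╶─┤ └─┤
│↓ ↲│↑ ↰│   │   │   │
│ ╶─┴─╴ │ ╶─┴─┐ └─╴ │
│↳ → → ↑│     │     │
│ ╶───┬─┼───┐ ├─┬─╴ │
│     │ │   │ │ │   │
├───╴ ╵ │ ╷ │ │ │ ┌─┤
│       │ │ │ │ │ │ │
│ ╶───┬─┘ │ ╵ │ ╵ │ │
│     │   │   │   │ │
├───┐ │ ┌─┴───┘ ╶─┤ │
│   │ │ │         │ │
│ ╷ │ │ └─┐ ┌───┐ ╵ │
│ │ │ │   │ │   │   │
├─┘ │ ├─╴ ├─┘ ┌─┴─╴ │
│   │ │   │   │     │
│ ╶─┘ │ ╶─┘ ┌─┘ ╶───┤
│     │     │       │
└─────┴─────┴───────┘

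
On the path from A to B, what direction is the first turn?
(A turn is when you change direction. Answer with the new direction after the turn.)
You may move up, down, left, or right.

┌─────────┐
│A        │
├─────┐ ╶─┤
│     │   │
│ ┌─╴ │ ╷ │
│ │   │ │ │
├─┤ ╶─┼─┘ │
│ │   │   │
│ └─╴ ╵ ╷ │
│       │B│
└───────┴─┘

Directions: right, right, right, down, right, down, down, down
First turn direction: down

Solution:

┌─────────┐
│A → → ↓  │
├─────┐ ╶─┤
│     │↳ ↓│
│ ┌─╴ │ ╷ │
│ │   │ │↓│
├─┤ ╶─┼─┘ │
│ │   │  ↓│
│ └─╴ ╵ ╷ │
│       │B│
└───────┴─┘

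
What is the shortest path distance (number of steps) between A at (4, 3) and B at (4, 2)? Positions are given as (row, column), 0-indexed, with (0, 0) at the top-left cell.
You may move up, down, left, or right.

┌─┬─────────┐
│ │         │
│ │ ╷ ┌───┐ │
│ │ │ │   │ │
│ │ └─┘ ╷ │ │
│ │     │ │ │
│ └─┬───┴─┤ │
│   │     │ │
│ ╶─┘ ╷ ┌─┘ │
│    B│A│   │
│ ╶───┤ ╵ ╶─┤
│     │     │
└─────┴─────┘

Finding path from (4, 3) to (4, 2):
Path: (4,3) → (3,3) → (3,2) → (4,2)
Distance: 3 steps

Solution:

┌─┬─────────┐
│ │         │
│ │ ╷ ┌───┐ │
│ │ │ │   │ │
│ │ └─┘ ╷ │ │
│ │     │ │ │
│ └─┬───┴─┤ │
│   │↓ ↰  │ │
│ ╶─┘ ╷ ┌─┘ │
│    B│A│   │
│ ╶───┤ ╵ ╶─┤
│     │     │
└─────┴─────┘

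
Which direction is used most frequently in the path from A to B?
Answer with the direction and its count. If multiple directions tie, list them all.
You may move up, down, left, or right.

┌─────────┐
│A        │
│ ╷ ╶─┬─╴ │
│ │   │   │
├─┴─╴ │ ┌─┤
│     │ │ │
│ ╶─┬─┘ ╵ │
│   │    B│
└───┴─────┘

Directions: right, right, right, right, down, left, down, down, right
Counts: {'right': 5, 'down': 3, 'left': 1}
Most common: right (5 times)

Solution:

┌─────────┐
│A → → → ↓│
│ ╷ ╶─┬─╴ │
│ │   │↓ ↲│
├─┴─╴ │ ┌─┤
│     │↓│ │
│ ╶─┬─┘ ╵ │
│   │  ↳ B│
└───┴─────┘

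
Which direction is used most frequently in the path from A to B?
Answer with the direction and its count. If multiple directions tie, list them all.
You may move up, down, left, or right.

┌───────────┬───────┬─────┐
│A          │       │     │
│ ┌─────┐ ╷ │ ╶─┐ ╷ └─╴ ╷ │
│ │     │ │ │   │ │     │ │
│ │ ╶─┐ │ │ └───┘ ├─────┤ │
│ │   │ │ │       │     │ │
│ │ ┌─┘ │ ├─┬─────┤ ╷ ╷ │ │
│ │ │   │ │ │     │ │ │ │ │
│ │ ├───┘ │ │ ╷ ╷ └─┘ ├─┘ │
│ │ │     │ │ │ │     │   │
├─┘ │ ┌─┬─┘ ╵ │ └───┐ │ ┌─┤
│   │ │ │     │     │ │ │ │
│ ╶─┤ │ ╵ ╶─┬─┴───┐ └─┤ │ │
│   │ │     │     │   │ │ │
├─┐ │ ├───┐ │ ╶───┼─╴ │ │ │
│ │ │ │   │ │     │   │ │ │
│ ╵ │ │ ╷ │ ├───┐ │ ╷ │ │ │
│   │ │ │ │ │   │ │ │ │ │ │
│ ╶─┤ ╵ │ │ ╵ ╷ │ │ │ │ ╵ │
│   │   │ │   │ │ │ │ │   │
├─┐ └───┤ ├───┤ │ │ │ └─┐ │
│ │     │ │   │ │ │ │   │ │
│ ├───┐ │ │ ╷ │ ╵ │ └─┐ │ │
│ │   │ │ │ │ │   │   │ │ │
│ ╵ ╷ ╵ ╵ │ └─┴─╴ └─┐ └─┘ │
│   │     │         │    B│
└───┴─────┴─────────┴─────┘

Directions: right, right, right, right, right, down, down, right, right, right, up, up, right, down, right, right, up, right, down, down, down, down, left, down, down, down, down, down, right, down, down, down
Counts: {'right': 13, 'down': 15, 'up': 3, 'left': 1}
Most common: down (15 times)

Solution:

┌───────────┬───────┬─────┐
│A → → → → ↓│    ↱ ↓│  ↱ ↓│
│ ┌─────┐ ╷ │ ╶─┐ ╷ └─╴ ╷ │
│ │     │ │↓│   │↑│↳ → ↑│↓│
│ │ ╶─┐ │ │ └───┘ ├─────┤ │
│ │   │ │ │↳ → → ↑│     │↓│
│ │ ┌─┘ │ ├─┬─────┤ ╷ ╷ │ │
│ │ │   │ │ │     │ │ │ │↓│
│ │ ├───┘ │ │ ╷ ╷ └─┘ ├─┘ │
│ │ │     │ │ │ │     │↓ ↲│
├─┘ │ ┌─┬─┘ ╵ │ └───┐ │ ┌─┤
│   │ │ │     │     │ │↓│ │
│ ╶─┤ │ ╵ ╶─┬─┴───┐ └─┤ │ │
│   │ │     │     │   │↓│ │
├─┐ │ ├───┐ │ ╶───┼─╴ │ │ │
│ │ │ │   │ │     │   │↓│ │
│ ╵ │ │ ╷ │ ├───┐ │ ╷ │ │ │
│   │ │ │ │ │   │ │ │ │↓│ │
│ ╶─┤ ╵ │ │ ╵ ╷ │ │ │ │ ╵ │
│   │   │ │   │ │ │ │ │↳ ↓│
├─┐ └───┤ ├───┤ │ │ │ └─┐ │
│ │     │ │   │ │ │ │   │↓│
│ ├───┐ │ │ ╷ │ ╵ │ └─┐ │ │
│ │   │ │ │ │ │   │   │ │↓│
│ ╵ ╷ ╵ ╵ │ └─┴─╴ └─┐ └─┘ │
│   │     │         │    B│
└───┴─────┴─────────┴─────┘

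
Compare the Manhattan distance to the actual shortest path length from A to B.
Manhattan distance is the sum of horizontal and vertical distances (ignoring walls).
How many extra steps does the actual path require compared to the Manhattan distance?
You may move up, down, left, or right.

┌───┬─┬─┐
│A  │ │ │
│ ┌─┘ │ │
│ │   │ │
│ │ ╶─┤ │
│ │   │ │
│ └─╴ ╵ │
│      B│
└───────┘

Manhattan distance: |3 - 0| + |3 - 0| = 6
Actual path length: 6
Extra steps: 6 - 6 = 0

Solution:

┌───┬─┬─┐
│A  │ │ │
│ ┌─┘ │ │
│↓│   │ │
│ │ ╶─┤ │
│↓│   │ │
│ └─╴ ╵ │
│↳ → → B│
└───────┘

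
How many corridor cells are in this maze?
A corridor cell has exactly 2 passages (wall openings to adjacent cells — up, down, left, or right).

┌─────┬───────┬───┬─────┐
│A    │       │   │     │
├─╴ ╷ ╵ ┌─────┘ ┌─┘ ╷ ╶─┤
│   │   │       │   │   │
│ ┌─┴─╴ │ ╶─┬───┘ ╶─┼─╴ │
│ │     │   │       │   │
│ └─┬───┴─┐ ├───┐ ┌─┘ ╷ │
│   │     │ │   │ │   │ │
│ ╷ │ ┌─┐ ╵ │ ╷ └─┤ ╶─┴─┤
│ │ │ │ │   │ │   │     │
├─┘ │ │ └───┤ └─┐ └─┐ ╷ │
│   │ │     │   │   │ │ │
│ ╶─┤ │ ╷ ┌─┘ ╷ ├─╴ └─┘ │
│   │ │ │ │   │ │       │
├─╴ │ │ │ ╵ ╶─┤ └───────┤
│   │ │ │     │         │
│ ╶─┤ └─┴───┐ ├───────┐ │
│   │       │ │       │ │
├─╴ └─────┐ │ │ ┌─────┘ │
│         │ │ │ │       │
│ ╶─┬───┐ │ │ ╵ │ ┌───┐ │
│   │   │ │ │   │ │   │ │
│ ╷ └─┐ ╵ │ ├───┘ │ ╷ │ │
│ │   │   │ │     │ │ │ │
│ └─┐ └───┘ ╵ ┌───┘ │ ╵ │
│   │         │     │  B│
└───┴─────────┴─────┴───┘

Counting cells with exactly 2 passages:
Total corridor cells: 121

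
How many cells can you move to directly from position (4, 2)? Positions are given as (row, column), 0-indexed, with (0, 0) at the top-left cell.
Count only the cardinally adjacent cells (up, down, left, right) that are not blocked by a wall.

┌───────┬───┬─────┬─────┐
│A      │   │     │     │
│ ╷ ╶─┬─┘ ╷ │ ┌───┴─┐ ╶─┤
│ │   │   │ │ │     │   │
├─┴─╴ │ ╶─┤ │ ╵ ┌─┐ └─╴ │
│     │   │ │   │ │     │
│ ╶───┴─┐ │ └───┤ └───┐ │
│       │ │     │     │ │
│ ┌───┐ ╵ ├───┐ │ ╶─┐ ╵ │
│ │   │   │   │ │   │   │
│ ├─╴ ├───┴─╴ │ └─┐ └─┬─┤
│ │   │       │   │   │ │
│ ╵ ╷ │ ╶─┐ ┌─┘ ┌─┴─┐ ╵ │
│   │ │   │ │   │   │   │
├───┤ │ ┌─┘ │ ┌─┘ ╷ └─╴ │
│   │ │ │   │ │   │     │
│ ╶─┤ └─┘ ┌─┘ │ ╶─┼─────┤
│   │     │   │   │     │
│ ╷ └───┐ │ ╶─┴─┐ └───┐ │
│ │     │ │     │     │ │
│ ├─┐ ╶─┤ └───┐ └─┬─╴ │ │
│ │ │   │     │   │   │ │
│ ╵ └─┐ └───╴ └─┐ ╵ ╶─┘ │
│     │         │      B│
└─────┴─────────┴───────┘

Checking passable neighbors of (4, 2):
Neighbors: (5, 2), (4, 1)
Count: 2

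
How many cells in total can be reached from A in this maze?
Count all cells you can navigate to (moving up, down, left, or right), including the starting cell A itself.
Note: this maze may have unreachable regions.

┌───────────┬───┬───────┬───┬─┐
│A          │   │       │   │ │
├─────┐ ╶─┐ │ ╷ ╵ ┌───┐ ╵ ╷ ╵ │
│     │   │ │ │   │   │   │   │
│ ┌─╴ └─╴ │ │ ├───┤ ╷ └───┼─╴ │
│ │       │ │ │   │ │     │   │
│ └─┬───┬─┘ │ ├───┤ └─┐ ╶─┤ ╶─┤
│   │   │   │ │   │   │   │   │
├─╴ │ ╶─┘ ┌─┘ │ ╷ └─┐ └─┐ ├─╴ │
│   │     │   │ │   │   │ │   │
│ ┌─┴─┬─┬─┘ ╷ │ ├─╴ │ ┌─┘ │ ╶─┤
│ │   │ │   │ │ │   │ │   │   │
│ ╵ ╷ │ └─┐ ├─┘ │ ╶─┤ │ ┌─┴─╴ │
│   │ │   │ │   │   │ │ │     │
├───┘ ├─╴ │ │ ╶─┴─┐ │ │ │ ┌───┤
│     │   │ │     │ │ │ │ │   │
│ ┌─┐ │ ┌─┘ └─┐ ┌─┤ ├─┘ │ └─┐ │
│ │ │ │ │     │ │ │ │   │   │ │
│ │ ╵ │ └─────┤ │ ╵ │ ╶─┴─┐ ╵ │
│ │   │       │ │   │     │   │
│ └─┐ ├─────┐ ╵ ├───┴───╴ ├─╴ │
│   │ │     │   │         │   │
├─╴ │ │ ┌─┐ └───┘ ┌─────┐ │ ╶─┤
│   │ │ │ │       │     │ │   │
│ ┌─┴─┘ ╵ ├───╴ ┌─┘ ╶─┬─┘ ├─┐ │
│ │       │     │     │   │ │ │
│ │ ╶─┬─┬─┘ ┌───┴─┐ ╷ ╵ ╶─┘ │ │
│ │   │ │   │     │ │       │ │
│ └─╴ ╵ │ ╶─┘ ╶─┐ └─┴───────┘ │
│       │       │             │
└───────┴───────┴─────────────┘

Using BFS/flood-fill to find all reachable cells from A:
Maze size: 15 × 15 = 225 total cells
36 cell(s) are walled off and cannot be reached from A.
Reachable cells: 189

Reachable region (· marks reachable cells):

┌───────────┬───┬───────┬───┬─┐
│A · · · · ·│· ·│· · · ·│· ·│·│
├─────┐ ╶─┐ │ ╷ ╵ ┌───┐ ╵ ╷ ╵ │
│· · ·│· ·│·│·│· ·│· ·│· ·│· ·│
│ ┌─╴ └─╴ │ │ ├───┤ ╷ └───┼─╴ │
│·│· · · ·│·│·│   │·│· · ·│· ·│
│ └─┬───┬─┘ │ ├───┤ └─┐ ╶─┤ ╶─┤
│· ·│· ·│· ·│·│   │· ·│· ·│· ·│
├─╴ │ ╶─┘ ┌─┘ │ ╷ └─┐ └─┐ ├─╴ │
│· ·│· · ·│· ·│ │   │· ·│·│· ·│
│ ┌─┴─┬─┬─┘ ╷ │ ├─╴ │ ┌─┘ │ ╶─┤
│·│· ·│ │· ·│·│ │   │·│· ·│· ·│
│ ╵ ╷ │ └─┐ ├─┘ │ ╶─┤ │ ┌─┴─╴ │
│· ·│·│   │·│   │   │·│·│· · ·│
├───┘ ├─╴ │ │ ╶─┴─┐ │ │ │ ┌───┤
│· · ·│   │·│     │ │·│·│·│· ·│
│ ┌─┐ │ ┌─┘ └─┐ ┌─┤ ├─┘ │ └─┐ │
│·│·│·│ │· · ·│ │ │ │· ·│· ·│·│
│ │ ╵ │ └─────┤ │ ╵ │ ╶─┴─┐ ╵ │
│·│· ·│       │ │   │· · ·│· ·│
│ └─┐ ├─────┐ ╵ ├───┴───╴ ├─╴ │
│· ·│·│· · ·│   │· · · · ·│· ·│
├─╴ │ │ ┌─┐ └───┘ ┌─────┐ │ ╶─┤
│· ·│·│·│·│· · · ·│· · ·│·│· ·│
│ ┌─┴─┘ ╵ ├───╴ ┌─┘ ╶─┬─┘ ├─┐ │
│·│· · · ·│· · ·│· · ·│· ·│·│·│
│ │ ╶─┬─┬─┘ ┌───┴─┐ ╷ ╵ ╶─┘ │ │
│·│· ·│·│· ·│· · ·│·│· · · ·│·│
│ └─╴ ╵ │ ╶─┘ ╶─┐ └─┴───────┘ │
│· · · ·│· · · ·│· · · · · · ·│
└───────┴───────┴─────────────┘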